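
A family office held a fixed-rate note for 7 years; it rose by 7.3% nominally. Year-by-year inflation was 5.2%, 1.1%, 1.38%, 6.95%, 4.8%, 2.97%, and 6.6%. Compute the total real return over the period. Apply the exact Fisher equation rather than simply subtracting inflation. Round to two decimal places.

-19.11%

Cumulative inflation factor: 1.052 × 1.011 × 1.0138 × 1.0695 × 1.048 × 1.0297 × 1.066 ≈ 1.32657.
Nominal growth factor: 1.07300. Real growth factor = 1.07300 / 1.32657 ≈ 0.80885.
Total real return ≈ -19.1145%.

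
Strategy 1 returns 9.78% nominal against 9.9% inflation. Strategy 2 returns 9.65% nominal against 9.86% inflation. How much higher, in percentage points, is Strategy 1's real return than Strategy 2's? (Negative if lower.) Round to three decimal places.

0.082

Strategy 1 real return: 1.0978/1.099 − 1 = -0.1092%.
Strategy 2 real return: 1.0965/1.0986 − 1 = -0.1912%.
Difference: -0.1092 − (-0.1912) = 0.0820 pp.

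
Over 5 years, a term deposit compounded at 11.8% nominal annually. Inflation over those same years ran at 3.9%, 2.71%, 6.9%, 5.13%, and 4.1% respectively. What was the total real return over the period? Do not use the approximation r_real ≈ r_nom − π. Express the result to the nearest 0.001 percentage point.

Cumulative inflation factor: 1.039 × 1.0271 × 1.069 × 1.0513 × 1.041 ≈ 1.24849.
Nominal growth factor: 1.74666. Real growth factor = 1.74666 / 1.24849 ≈ 1.39903.
Total real return ≈ 39.9026%.

39.903%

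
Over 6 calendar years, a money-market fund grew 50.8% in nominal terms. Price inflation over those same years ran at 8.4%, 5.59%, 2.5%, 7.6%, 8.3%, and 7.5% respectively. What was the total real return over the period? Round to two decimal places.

2.61%

Cumulative inflation factor: 1.084 × 1.0559 × 1.025 × 1.076 × 1.083 × 1.075 ≈ 1.46969.
Nominal growth factor: 1.50800. Real growth factor = 1.50800 / 1.46969 ≈ 1.02607.
Total real return ≈ 2.6068%.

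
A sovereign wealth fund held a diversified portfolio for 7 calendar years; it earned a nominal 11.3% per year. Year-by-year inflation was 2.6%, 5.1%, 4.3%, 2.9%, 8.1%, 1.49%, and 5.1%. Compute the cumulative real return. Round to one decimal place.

58.5%

Cumulative inflation factor: 1.026 × 1.051 × 1.043 × 1.029 × 1.081 × 1.0149 × 1.051 ≈ 1.33445.
Nominal growth factor: 2.11576. Real growth factor = 2.11576 / 1.33445 ≈ 1.58549.
Total real return ≈ 58.5494%.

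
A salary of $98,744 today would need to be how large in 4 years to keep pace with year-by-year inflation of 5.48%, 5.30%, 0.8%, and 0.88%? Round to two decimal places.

Cumulative price-level factor: 1.0548 × 1.0530 × 1.008 × 1.0088 ≈ 1.1294424275.
The nominal amount required is $98,744 scaled up by that factor.

$111,525.66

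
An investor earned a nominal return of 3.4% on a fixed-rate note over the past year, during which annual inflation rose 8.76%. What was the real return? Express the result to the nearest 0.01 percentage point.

-4.93%

Real return via the Fisher equation: (1 + 3.4%)/(1 + 8.76%) − 1 = 1.034/1.0876 − 1 ≈ -0.04928.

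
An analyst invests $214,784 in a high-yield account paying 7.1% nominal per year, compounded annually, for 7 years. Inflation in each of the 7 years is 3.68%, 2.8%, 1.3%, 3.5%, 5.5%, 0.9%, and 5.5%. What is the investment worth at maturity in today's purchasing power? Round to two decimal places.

Nominal value at maturity: $214,784 × (1 + 7.1%)^7 ≈ $347,158.83.
Price-level factor over 7 years: 1.0368 × 1.028 × 1.013 × 1.035 × 1.055 × 1.009 × 1.055 ≈ 1.2549718485.
The maturity value deflated by that factor is the answer in today's purchasing power.

$276,626.79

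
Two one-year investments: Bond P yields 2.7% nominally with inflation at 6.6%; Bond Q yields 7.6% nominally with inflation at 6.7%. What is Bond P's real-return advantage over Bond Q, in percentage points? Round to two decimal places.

-4.50

Bond P real return: 1.027/1.066 − 1 = -3.659%.
Bond Q real return: 1.076/1.067 − 1 = 0.843%.
Difference: -3.659 − 0.843 = -4.502 pp.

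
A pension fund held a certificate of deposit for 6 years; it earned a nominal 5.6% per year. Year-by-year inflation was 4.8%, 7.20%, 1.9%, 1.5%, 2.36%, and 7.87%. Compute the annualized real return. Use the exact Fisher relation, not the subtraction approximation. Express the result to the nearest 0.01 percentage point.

1.30%

Cumulative inflation factor: 1.048 × 1.0720 × 1.019 × 1.015 × 1.0236 × 1.0787 ≈ 1.28300.
Nominal growth factor: 1.38670. Real growth factor = 1.38670 / 1.28300 ≈ 1.08083.
Annualized: 1.08083^(1/6) − 1 ≈ 0.01304.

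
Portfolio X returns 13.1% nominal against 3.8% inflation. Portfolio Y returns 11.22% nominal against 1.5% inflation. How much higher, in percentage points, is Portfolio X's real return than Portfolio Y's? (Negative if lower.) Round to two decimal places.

-0.62

Portfolio X real return: 1.131/1.038 − 1 = 8.960%.
Portfolio Y real return: 1.1122/1.015 − 1 = 9.576%.
Difference: 8.960 − 9.576 = -0.616 pp.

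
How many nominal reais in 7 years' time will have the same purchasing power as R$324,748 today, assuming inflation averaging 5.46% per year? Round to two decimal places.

R$471,151.80

Cumulative price-level factor: (1+5.46%)^7 ≈ 1.4508227899.
Multiplying R$324,748 by the price-level factor gives the future nominal sum.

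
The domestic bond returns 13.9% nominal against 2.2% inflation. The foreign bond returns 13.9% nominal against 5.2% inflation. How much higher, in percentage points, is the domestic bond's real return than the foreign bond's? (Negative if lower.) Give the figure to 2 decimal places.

The domestic bond real return: 1.139/1.022 − 1 = 11.448%.
The foreign bond real return: 1.139/1.052 − 1 = 8.270%.
Difference: 11.448 − 8.270 = 3.178 pp.

3.18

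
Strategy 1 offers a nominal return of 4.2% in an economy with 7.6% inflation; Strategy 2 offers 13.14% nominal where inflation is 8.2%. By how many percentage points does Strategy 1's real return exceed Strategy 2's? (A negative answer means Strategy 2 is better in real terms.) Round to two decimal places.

Strategy 1 real return: 1.042/1.076 − 1 = -3.160%.
Strategy 2 real return: 1.1314/1.082 − 1 = 4.566%.
Difference: -3.160 − 4.566 = -7.726 pp.

-7.73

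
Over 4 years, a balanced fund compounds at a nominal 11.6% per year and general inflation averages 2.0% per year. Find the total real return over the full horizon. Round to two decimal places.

The annual real rate is (1+11.6%)/(1+2.0%) − 1 = 9.4118%.
Compounded over 4 years: (1 + 0.094118)^4 − 1 ≈ 0.43303.

43.30%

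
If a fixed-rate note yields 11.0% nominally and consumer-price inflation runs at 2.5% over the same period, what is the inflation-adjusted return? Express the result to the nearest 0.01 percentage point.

8.29%

Real return via the Fisher equation: (1 + 11.0%)/(1 + 2.5%) − 1 = 1.110/1.025 − 1 ≈ 0.08293.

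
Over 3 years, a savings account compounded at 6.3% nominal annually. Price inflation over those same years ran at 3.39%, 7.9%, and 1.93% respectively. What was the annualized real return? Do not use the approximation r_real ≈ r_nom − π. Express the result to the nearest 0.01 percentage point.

1.84%

Cumulative inflation factor: 1.0339 × 1.079 × 1.0193 ≈ 1.13711.
Nominal growth factor: 1.20116. Real growth factor = 1.20116 / 1.13711 ≈ 1.05633.
Annualized: 1.05633^(1/3) − 1 ≈ 0.01843.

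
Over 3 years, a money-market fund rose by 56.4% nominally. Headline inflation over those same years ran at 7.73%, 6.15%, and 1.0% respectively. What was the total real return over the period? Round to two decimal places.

Cumulative inflation factor: 1.0773 × 1.0615 × 1.010 ≈ 1.15499.
Nominal growth factor: 1.56400. Real growth factor = 1.56400 / 1.15499 ≈ 1.35412.
Total real return ≈ 35.4125%.

35.41%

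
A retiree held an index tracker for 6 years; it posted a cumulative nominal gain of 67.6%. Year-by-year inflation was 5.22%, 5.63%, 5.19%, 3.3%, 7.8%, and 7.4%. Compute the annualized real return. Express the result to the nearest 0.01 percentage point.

Cumulative inflation factor: 1.0522 × 1.0563 × 1.0519 × 1.033 × 1.078 × 1.074 ≈ 1.39825.
Nominal growth factor: 1.67600. Real growth factor = 1.67600 / 1.39825 ≈ 1.19865.
Annualized: 1.19865^(1/6) − 1 ≈ 0.03066.

3.07%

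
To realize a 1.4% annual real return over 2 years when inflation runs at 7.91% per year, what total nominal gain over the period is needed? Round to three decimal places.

Required annual nominal rate: (1+1.4%)(1+7.91%) − 1 = 9.42074%.
Cumulative over 2 years: (1 + 0.0942074)^2 − 1 ≈ 0.19729.

19.729%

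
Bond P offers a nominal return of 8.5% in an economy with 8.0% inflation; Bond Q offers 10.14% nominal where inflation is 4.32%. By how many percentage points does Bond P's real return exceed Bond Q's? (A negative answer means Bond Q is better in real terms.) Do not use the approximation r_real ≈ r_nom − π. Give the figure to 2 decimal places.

Bond P real return: 1.085/1.080 − 1 = 0.463%.
Bond Q real return: 1.1014/1.0432 − 1 = 5.579%.
Difference: 0.463 − 5.579 = -5.116 pp.

-5.12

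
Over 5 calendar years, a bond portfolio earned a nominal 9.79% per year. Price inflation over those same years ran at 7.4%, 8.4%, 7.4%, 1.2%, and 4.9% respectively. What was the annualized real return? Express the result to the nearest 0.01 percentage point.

Cumulative inflation factor: 1.074 × 1.084 × 1.074 × 1.012 × 1.049 ≈ 1.32738.
Nominal growth factor: 1.59520. Real growth factor = 1.59520 / 1.32738 ≈ 1.20177.
Annualized: 1.20177^(1/5) − 1 ≈ 0.03744.

3.74%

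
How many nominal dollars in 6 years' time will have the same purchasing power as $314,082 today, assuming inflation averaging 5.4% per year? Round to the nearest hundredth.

$430,612.58

Cumulative price-level factor: (1+5.4%)^6 ≈ 1.3710196056.
Multiplying $314,082 by the price-level factor gives the future nominal sum.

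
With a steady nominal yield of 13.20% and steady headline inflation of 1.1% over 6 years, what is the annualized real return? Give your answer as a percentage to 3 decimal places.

11.968%

With constant rates the annual real return is the same each year: (1+13.20%)/(1+1.1%) − 1 = 0.11968.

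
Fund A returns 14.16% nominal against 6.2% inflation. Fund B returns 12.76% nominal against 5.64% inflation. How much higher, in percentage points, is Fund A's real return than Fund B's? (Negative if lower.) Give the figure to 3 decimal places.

0.755

Fund A real return: 1.1416/1.062 − 1 = 7.4953%.
Fund B real return: 1.1276/1.0564 − 1 = 6.7399%.
Difference: 7.4953 − 6.7399 = 0.7554 pp.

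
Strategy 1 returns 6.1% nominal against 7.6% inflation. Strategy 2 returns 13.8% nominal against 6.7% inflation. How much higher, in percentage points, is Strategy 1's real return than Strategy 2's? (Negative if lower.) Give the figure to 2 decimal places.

Strategy 1 real return: 1.061/1.076 − 1 = -1.394%.
Strategy 2 real return: 1.138/1.067 − 1 = 6.654%.
Difference: -1.394 − 6.654 = -8.048 pp.

-8.05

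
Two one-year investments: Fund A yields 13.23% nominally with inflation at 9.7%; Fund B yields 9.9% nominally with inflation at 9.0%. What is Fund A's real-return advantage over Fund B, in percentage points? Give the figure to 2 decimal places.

2.39

Fund A real return: 1.1323/1.097 − 1 = 3.218%.
Fund B real return: 1.099/1.090 − 1 = 0.826%.
Difference: 3.218 − 0.826 = 2.392 pp.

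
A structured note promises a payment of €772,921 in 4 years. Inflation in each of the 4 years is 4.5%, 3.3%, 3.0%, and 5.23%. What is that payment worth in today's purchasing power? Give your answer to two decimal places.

€660,604.76

Price-level factor over 4 years: 1.045 × 1.033 × 1.030 × 1.0523 ≈ 1.1700203275.
Purchasing power today: €772,921 divided by that factor.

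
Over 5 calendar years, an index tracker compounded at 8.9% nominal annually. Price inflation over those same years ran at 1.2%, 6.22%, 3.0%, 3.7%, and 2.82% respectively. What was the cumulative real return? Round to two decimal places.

29.74%

Cumulative inflation factor: 1.012 × 1.0622 × 1.030 × 1.037 × 1.0282 ≈ 1.18054.
Nominal growth factor: 1.53158. Real growth factor = 1.53158 / 1.18054 ≈ 1.29736.
Total real return ≈ 29.7356%.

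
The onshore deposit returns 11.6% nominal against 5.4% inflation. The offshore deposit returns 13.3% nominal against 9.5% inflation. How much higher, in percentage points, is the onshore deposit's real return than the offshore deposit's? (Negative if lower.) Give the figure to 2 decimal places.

2.41

The onshore deposit real return: 1.116/1.054 − 1 = 5.882%.
The offshore deposit real return: 1.133/1.095 − 1 = 3.470%.
Difference: 5.882 − 3.470 = 2.412 pp.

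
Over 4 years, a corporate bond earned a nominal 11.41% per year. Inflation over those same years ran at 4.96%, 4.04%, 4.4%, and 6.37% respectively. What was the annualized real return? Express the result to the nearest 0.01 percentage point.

Cumulative inflation factor: 1.0496 × 1.0404 × 1.044 × 1.0637 ≈ 1.21267.
Nominal growth factor: 1.54062. Real growth factor = 1.54062 / 1.21267 ≈ 1.27044.
Annualized: 1.27044^(1/4) − 1 ≈ 0.06167.

6.17%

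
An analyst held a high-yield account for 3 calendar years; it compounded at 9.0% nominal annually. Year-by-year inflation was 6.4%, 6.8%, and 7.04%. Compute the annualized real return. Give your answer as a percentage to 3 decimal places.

2.111%

Cumulative inflation factor: 1.064 × 1.068 × 1.0704 ≈ 1.21635.
Nominal growth factor: 1.29503. Real growth factor = 1.29503 / 1.21635 ≈ 1.06468.
Annualized: 1.06468^(1/3) − 1 ≈ 0.02111.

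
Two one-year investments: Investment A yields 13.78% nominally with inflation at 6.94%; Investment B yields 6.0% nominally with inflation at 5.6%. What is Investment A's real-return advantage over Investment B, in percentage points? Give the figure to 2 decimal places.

6.02

Investment A real return: 1.1378/1.0694 − 1 = 6.396%.
Investment B real return: 1.060/1.056 − 1 = 0.379%.
Difference: 6.396 − 0.379 = 6.017 pp.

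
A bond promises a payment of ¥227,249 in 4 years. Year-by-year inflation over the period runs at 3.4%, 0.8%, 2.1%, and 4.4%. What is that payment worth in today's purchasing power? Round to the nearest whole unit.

¥204,548

Price-level factor over 4 years: 1.034 × 1.008 × 1.021 × 1.044 ≈ 1.1109827393.
Purchasing power today: ¥227,249 divided by that factor.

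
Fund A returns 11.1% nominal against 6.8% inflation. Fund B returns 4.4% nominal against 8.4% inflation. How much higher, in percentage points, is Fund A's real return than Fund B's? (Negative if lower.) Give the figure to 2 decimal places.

7.72

Fund A real return: 1.111/1.068 − 1 = 4.026%.
Fund B real return: 1.044/1.084 − 1 = -3.690%.
Difference: 4.026 − (-3.690) = 7.716 pp.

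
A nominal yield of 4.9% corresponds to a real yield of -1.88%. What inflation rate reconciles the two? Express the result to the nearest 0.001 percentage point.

From (1+r_nom) = (1+r_real)(1+π), we get 1+π = (1 + 4.9%)/(1 − 1.88%) = 1.049/0.9812 ≈ 1.06910.
So π ≈ 6.9099%.

6.910%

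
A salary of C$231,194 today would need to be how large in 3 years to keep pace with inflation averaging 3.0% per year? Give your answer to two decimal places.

C$252,631.93

Cumulative price-level factor: (1+3.0%)^3 = 1.092727.
The nominal amount required is C$231,194 scaled up by that factor.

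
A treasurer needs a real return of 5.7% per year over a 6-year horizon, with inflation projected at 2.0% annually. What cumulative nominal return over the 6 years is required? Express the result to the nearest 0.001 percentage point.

Required annual nominal rate: (1+5.7%)(1+2.0%) − 1 = 7.814%.
Cumulative over 6 years: (1 + 0.07814)^6 − 1 ≈ 0.57055.

57.055%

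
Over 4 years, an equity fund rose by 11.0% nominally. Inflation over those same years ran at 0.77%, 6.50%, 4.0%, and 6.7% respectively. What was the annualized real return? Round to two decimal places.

Cumulative inflation factor: 1.0077 × 1.0650 × 1.040 × 1.067 ≈ 1.19091.
Nominal growth factor: 1.11000. Real growth factor = 1.11000 / 1.19091 ≈ 0.93206.
Annualized: 0.93206^(1/4) − 1 ≈ -0.01744.

-1.74%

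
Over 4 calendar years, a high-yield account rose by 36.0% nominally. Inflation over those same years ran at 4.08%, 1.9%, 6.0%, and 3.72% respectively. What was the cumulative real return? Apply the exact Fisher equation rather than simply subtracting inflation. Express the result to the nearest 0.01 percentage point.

16.64%

Cumulative inflation factor: 1.0408 × 1.019 × 1.060 × 1.0372 ≈ 1.16603.
Nominal growth factor: 1.36000. Real growth factor = 1.36000 / 1.16603 ≈ 1.16635.
Total real return ≈ 16.6350%.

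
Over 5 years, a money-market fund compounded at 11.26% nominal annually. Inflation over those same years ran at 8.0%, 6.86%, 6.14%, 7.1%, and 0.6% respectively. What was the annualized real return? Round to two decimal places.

Cumulative inflation factor: 1.080 × 1.0686 × 1.0614 × 1.071 × 1.006 ≈ 1.31979.
Nominal growth factor: 1.70489. Real growth factor = 1.70489 / 1.31979 ≈ 1.29178.
Annualized: 1.29178^(1/5) − 1 ≈ 0.05254.

5.25%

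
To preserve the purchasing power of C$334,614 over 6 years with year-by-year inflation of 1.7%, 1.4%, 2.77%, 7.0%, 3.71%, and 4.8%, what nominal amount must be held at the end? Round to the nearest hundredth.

Cumulative price-level factor: 1.017 × 1.014 × 1.0277 × 1.070 × 1.0371 × 1.048 ≈ 1.2325114400.
The nominal amount required is C$334,614 scaled up by that factor.

C$412,415.58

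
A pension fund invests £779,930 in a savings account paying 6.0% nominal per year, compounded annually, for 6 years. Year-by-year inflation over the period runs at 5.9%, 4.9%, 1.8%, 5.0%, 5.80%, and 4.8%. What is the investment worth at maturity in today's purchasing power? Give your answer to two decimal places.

Nominal value at maturity: £779,930 × (1 + 6.0%)^6 ≈ £1,106,345.61.
Price-level factor over 6 years: 1.059 × 1.049 × 1.018 × 1.050 × 1.0580 × 1.048 ≈ 1.3166049262.
The maturity value deflated by that factor is the answer in today's purchasing power.

£840,301.89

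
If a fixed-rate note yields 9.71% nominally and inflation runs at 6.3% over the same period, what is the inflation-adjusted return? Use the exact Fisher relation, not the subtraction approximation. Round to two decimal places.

3.21%

Real return via the Fisher equation: (1 + 9.71%)/(1 + 6.3%) − 1 = 1.0971/1.063 − 1 ≈ 0.03208.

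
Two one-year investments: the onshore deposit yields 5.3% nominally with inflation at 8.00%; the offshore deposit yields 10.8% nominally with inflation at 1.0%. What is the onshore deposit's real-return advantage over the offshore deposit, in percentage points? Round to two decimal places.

The onshore deposit real return: 1.053/1.0800 − 1 = -2.500%.
The offshore deposit real return: 1.108/1.010 − 1 = 9.703%.
Difference: -2.500 − 9.703 = -12.203 pp.

-12.20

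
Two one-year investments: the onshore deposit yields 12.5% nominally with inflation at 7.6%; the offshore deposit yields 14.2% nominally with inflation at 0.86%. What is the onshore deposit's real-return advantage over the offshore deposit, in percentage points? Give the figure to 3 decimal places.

-8.672

The onshore deposit real return: 1.125/1.076 − 1 = 4.5539%.
The offshore deposit real return: 1.142/1.0086 − 1 = 13.2263%.
Difference: 4.5539 − 13.2263 = -8.6724 pp.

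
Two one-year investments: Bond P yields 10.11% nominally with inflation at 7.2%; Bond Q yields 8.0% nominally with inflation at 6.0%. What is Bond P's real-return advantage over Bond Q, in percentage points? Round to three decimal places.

Bond P real return: 1.1011/1.072 − 1 = 2.7146%.
Bond Q real return: 1.080/1.060 − 1 = 1.8868%.
Difference: 2.7146 − 1.8868 = 0.8278 pp.

0.828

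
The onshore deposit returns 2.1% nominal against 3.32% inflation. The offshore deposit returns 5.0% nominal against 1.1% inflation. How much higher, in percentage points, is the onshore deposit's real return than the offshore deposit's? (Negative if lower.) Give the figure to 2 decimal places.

-5.04

The onshore deposit real return: 1.021/1.0332 − 1 = -1.181%.
The offshore deposit real return: 1.050/1.011 − 1 = 3.858%.
Difference: -1.181 − 3.858 = -5.039 pp.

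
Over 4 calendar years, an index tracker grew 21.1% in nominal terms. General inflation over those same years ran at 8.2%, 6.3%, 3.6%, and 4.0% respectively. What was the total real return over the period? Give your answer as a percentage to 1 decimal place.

-2.3%

Cumulative inflation factor: 1.082 × 1.063 × 1.036 × 1.040 ≈ 1.23923.
Nominal growth factor: 1.21100. Real growth factor = 1.21100 / 1.23923 ≈ 0.97722.
Total real return ≈ -2.2784%.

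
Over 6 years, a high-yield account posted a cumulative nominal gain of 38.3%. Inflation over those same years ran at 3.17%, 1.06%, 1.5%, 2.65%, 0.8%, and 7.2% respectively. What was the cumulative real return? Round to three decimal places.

17.817%

Cumulative inflation factor: 1.0317 × 1.0106 × 1.015 × 1.0265 × 1.008 × 1.072 ≈ 1.17385.
Nominal growth factor: 1.38300. Real growth factor = 1.38300 / 1.17385 ≈ 1.17817.
Total real return ≈ 17.8173%.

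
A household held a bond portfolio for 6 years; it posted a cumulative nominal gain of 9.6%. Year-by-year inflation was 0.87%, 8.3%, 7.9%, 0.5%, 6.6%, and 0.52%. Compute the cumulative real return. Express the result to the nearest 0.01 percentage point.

Cumulative inflation factor: 1.0087 × 1.083 × 1.079 × 1.005 × 1.066 × 1.0052 ≈ 1.26937.
Nominal growth factor: 1.09600. Real growth factor = 1.09600 / 1.26937 ≈ 0.86342.
Total real return ≈ -13.6578%.

-13.66%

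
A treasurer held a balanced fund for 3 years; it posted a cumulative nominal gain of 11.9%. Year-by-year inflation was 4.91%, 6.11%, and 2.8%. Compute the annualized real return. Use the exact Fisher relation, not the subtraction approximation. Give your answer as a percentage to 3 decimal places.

Cumulative inflation factor: 1.0491 × 1.0611 × 1.028 ≈ 1.14437.
Nominal growth factor: 1.11900. Real growth factor = 1.11900 / 1.14437 ≈ 0.97783.
Annualized: 0.97783^(1/3) − 1 ≈ -0.00744.

-0.744%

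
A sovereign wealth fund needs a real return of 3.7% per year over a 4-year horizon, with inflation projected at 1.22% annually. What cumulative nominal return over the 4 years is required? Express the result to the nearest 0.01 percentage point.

Required annual nominal rate: (1+3.7%)(1+1.22%) − 1 = 4.96514%.
Cumulative over 4 years: (1 + 0.0496514)^4 − 1 ≈ 0.21389.

21.39%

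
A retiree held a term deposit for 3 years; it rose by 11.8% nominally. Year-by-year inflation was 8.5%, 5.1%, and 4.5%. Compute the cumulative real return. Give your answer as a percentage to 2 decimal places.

-6.18%

Cumulative inflation factor: 1.085 × 1.051 × 1.045 ≈ 1.19165.
Nominal growth factor: 1.11800. Real growth factor = 1.11800 / 1.19165 ≈ 0.93819.
Total real return ≈ -6.1805%.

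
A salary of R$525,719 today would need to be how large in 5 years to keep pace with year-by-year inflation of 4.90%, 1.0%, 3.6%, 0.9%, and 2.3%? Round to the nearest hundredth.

Cumulative price-level factor: 1.0490 × 1.010 × 1.036 × 1.009 × 1.023 ≈ 1.1329830622.
Multiplying R$525,719 by the price-level factor gives the future nominal sum.

R$595,630.72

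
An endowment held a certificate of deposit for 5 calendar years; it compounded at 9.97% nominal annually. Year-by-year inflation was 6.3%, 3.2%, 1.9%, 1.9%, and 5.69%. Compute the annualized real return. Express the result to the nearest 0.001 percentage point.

5.963%

Cumulative inflation factor: 1.063 × 1.032 × 1.019 × 1.019 × 1.0569 ≈ 1.20391.
Nominal growth factor: 1.60832. Real growth factor = 1.60832 / 1.20391 ≈ 1.33591.
Annualized: 1.33591^(1/5) − 1 ≈ 0.05963.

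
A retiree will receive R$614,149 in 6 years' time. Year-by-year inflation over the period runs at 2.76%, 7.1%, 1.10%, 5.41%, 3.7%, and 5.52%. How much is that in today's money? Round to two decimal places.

Price-level factor over 6 years: 1.0276 × 1.071 × 1.0110 × 1.0541 × 1.037 × 1.0552 ≈ 1.2833942059.
Purchasing power today: R$614,149 divided by that factor.

R$478,534.96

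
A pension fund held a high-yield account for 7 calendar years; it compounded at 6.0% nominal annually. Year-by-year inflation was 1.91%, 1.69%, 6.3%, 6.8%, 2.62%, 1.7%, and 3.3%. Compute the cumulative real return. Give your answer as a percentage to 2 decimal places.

Cumulative inflation factor: 1.0191 × 1.0169 × 1.063 × 1.068 × 1.0262 × 1.017 × 1.033 ≈ 1.26839.
Nominal growth factor: 1.50363. Real growth factor = 1.50363 / 1.26839 ≈ 1.18546.
Total real return ≈ 18.5464%.

18.55%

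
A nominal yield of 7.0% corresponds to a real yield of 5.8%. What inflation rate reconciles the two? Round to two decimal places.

1.13%

From (1+r_nom) = (1+r_real)(1+π), we get 1+π = (1 + 7.0%)/(1 + 5.8%) = 1.070/1.058 ≈ 1.01134.
So π ≈ 1.1342%.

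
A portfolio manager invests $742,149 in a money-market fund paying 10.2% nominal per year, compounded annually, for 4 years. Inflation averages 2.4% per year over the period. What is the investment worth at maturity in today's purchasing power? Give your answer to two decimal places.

$995,445.89

Nominal value at maturity: $742,149 × (1 + 10.2%)^4 ≈ $1,094,504.33.
Price-level factor over 4 years: (1 + 2.4%)^4 ≈ 1.0995116278.
The maturity value deflated by that factor is the answer in today's purchasing power.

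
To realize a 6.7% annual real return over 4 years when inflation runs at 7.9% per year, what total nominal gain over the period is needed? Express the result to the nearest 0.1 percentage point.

75.7%

Required annual nominal rate: (1+6.7%)(1+7.9%) − 1 = 15.1293%.
Cumulative over 4 years: (1 + 0.151293)^4 − 1 ≈ 0.75689.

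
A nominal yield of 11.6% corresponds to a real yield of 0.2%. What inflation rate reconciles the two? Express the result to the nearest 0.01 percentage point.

11.38%

From (1+r_nom) = (1+r_real)(1+π), we get 1+π = (1 + 11.6%)/(1 + 0.2%) = 1.116/1.002 ≈ 1.11377.
So π ≈ 11.3772%.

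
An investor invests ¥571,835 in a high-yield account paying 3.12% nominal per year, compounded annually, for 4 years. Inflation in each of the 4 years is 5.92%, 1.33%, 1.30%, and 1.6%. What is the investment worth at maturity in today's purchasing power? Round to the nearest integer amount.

¥585,360

Nominal value at maturity: ¥571,835 × (1 + 3.12%)^4 ≈ ¥646,610.
Price-level factor over 4 years: 1.0592 × 1.0133 × 1.0130 × 1.016 ≈ 1.1046359372.
The maturity value deflated by that factor is the answer in today's purchasing power.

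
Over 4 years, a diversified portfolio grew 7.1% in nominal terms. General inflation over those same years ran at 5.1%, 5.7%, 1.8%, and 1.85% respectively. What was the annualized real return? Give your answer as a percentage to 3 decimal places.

-1.802%

Cumulative inflation factor: 1.051 × 1.057 × 1.018 × 1.0185 ≈ 1.15183.
Nominal growth factor: 1.07100. Real growth factor = 1.07100 / 1.15183 ≈ 0.92983.
Annualized: 0.92983^(1/4) − 1 ≈ -0.01802.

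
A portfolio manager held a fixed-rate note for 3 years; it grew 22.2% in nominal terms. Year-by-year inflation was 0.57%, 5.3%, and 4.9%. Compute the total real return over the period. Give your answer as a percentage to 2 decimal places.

10.00%

Cumulative inflation factor: 1.0057 × 1.053 × 1.049 ≈ 1.11089.
Nominal growth factor: 1.22200. Real growth factor = 1.22200 / 1.11089 ≈ 1.10002.
Total real return ≈ 10.0016%.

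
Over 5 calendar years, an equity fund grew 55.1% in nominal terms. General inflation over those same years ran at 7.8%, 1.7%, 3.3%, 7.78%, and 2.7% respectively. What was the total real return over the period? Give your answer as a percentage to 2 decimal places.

23.73%

Cumulative inflation factor: 1.078 × 1.017 × 1.033 × 1.0778 × 1.027 ≈ 1.25357.
Nominal growth factor: 1.55100. Real growth factor = 1.55100 / 1.25357 ≈ 1.23727.
Total real return ≈ 23.7266%.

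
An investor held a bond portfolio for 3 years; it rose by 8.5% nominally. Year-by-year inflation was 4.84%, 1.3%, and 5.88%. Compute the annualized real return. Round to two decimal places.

Cumulative inflation factor: 1.0484 × 1.013 × 1.0588 ≈ 1.12448.
Nominal growth factor: 1.08500. Real growth factor = 1.08500 / 1.12448 ≈ 0.96489.
Annualized: 0.96489^(1/3) − 1 ≈ -0.01184.

-1.18%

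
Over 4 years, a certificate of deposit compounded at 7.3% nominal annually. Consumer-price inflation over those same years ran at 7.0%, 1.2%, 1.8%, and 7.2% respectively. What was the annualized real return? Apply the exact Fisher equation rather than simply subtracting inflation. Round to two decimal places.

2.91%

Cumulative inflation factor: 1.070 × 1.012 × 1.018 × 1.072 ≈ 1.18170.
Nominal growth factor: 1.32556. Real growth factor = 1.32556 / 1.18170 ≈ 1.12174.
Annualized: 1.12174^(1/4) − 1 ≈ 0.02914.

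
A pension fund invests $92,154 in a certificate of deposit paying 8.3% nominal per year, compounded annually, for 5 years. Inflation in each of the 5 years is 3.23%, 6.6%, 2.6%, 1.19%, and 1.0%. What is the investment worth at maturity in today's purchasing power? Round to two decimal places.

$118,983.57

Nominal value at maturity: $92,154 × (1 + 8.3%)^5 ≈ $137,295.55.
Price-level factor over 5 years: 1.0323 × 1.066 × 1.026 × 1.0119 × 1.010 ≈ 1.1539034252.
Dividing the nominal maturity value by the price-level factor gives the value in today's money.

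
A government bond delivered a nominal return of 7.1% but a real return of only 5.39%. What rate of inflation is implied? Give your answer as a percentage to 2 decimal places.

1.62%

From (1+r_nom) = (1+r_real)(1+π), we get 1+π = (1 + 7.1%)/(1 + 5.39%) = 1.071/1.0539 ≈ 1.01623.
So π ≈ 1.6225%.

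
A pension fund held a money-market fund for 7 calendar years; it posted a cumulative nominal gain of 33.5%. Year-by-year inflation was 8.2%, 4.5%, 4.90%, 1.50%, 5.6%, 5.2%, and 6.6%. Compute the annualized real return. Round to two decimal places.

Cumulative inflation factor: 1.082 × 1.045 × 1.0490 × 1.0150 × 1.056 × 1.052 × 1.066 ≈ 1.42568.
Nominal growth factor: 1.33500. Real growth factor = 1.33500 / 1.42568 ≈ 0.93640.
Annualized: 0.93640^(1/7) − 1 ≈ -0.00934.

-0.93%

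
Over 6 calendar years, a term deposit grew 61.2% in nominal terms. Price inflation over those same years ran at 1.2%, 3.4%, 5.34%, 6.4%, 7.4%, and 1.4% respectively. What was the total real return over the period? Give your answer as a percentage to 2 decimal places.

26.21%

Cumulative inflation factor: 1.012 × 1.034 × 1.0534 × 1.064 × 1.074 × 1.014 ≈ 1.27726.
Nominal growth factor: 1.61200. Real growth factor = 1.61200 / 1.27726 ≈ 1.26208.
Total real return ≈ 26.2080%.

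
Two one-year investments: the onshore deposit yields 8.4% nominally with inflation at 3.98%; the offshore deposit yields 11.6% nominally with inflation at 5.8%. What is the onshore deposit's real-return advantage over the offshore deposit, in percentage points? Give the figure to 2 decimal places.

-1.23

The onshore deposit real return: 1.084/1.0398 − 1 = 4.251%.
The offshore deposit real return: 1.116/1.058 − 1 = 5.482%.
Difference: 4.251 − 5.482 = -1.231 pp.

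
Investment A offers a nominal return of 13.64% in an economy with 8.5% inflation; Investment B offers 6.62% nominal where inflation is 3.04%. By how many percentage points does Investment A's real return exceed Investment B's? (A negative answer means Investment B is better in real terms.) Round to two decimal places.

Investment A real return: 1.1364/1.085 − 1 = 4.737%.
Investment B real return: 1.0662/1.0304 − 1 = 3.474%.
Difference: 4.737 − 3.474 = 1.263 pp.

1.26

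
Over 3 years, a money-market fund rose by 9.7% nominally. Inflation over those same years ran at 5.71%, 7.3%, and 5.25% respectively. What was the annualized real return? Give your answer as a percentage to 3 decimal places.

-2.780%

Cumulative inflation factor: 1.0571 × 1.073 × 1.0525 ≈ 1.19382.
Nominal growth factor: 1.09700. Real growth factor = 1.09700 / 1.19382 ≈ 0.91890.
Annualized: 0.91890^(1/3) − 1 ≈ -0.02780.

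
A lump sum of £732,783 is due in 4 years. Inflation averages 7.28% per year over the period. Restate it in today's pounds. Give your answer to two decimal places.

£553,223.13

Price-level factor over 4 years: (1 + 7.28%)^4 ≈ 1.3245704417.
Purchasing power today: £732,783 divided by that factor.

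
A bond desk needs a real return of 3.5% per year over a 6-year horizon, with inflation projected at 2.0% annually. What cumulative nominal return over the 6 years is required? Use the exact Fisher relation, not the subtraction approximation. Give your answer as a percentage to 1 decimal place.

Required annual nominal rate: (1+3.5%)(1+2.0%) − 1 = 5.57%.
Cumulative over 6 years: (1 + 0.0557)^6 − 1 ≈ 0.38434.

38.4%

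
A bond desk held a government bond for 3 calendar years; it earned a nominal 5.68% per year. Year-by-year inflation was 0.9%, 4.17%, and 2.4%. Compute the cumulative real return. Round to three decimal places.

9.659%

Cumulative inflation factor: 1.009 × 1.0417 × 1.024 ≈ 1.07630.
Nominal growth factor: 1.18026. Real growth factor = 1.18026 / 1.07630 ≈ 1.09659.
Total real return ≈ 9.6591%.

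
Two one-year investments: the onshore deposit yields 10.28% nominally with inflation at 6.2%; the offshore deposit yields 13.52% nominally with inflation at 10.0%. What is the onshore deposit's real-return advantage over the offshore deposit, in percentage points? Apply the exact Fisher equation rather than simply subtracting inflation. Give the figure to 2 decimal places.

The onshore deposit real return: 1.1028/1.062 − 1 = 3.842%.
The offshore deposit real return: 1.1352/1.100 − 1 = 3.200%.
Difference: 3.842 − 3.200 = 0.642 pp.

0.64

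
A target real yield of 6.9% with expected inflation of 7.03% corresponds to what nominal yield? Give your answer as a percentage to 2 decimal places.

14.42%

By the Fisher equation, 1 + r_nom = (1 + 6.9%)(1 + 7.03%) = 1.069 × 1.0703 = 1.1441507.
So r_nom = 14.41507%.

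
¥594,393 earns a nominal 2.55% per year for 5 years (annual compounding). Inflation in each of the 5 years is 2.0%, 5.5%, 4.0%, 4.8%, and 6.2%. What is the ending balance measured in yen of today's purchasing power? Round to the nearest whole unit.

Nominal value at maturity: ¥594,393 × (1 + 2.55%)^5 ≈ ¥674,143.
Price-level factor over 5 years: 1.020 × 1.055 × 1.040 × 1.048 × 1.062 ≈ 1.2455804125.
The maturity value deflated by that factor is the answer in today's purchasing power.

¥541,228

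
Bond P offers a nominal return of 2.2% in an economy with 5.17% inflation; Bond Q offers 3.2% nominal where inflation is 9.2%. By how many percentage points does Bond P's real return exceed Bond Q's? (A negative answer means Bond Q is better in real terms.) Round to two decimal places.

Bond P real return: 1.022/1.0517 − 1 = -2.824%.
Bond Q real return: 1.032/1.092 − 1 = -5.495%.
Difference: -2.824 − (-5.495) = 2.671 pp.

2.67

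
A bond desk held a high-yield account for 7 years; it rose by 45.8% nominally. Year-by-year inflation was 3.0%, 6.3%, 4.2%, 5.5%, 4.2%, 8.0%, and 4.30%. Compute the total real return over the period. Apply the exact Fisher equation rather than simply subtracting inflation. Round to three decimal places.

3.203%

Cumulative inflation factor: 1.030 × 1.063 × 1.042 × 1.055 × 1.042 × 1.080 × 1.0430 ≈ 1.41275.
Nominal growth factor: 1.45800. Real growth factor = 1.45800 / 1.41275 ≈ 1.03203.
Total real return ≈ 3.2027%.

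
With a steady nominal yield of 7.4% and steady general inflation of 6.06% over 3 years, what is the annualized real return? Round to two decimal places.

With constant rates the annual real return is the same each year: (1+7.4%)/(1+6.06%) − 1 = 0.01263.

1.26%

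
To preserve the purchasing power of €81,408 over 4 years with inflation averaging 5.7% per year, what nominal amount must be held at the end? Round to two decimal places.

Cumulative price-level factor: (1+5.7%)^4 ≈ 1.2482453280.
Multiplying €81,408 by the price-level factor gives the future nominal sum.

€101,617.16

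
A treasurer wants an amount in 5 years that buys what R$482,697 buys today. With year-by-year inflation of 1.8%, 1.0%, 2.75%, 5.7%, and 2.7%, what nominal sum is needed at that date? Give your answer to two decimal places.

Cumulative price-level factor: 1.018 × 1.010 × 1.0275 × 1.057 × 1.027 ≈ 1.1468230500.
Multiplying R$482,697 by the price-level factor gives the future nominal sum.

R$553,568.05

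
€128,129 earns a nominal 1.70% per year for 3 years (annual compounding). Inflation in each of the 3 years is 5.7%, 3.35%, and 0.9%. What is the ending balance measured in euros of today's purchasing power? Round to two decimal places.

€122,273.87

Nominal value at maturity: €128,129 × (1 + 1.70%)^3 ≈ €134,775.30.
Price-level factor over 3 years: 1.057 × 1.0335 × 1.009 = 1.1022411855.
Dividing the nominal maturity value by the price-level factor gives the value in today's money.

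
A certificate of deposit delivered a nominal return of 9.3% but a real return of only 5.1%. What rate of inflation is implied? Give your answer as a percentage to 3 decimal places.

From (1+r_nom) = (1+r_real)(1+π), we get 1+π = (1 + 9.3%)/(1 + 5.1%) = 1.093/1.051 ≈ 1.03996.
So π ≈ 3.9962%.

3.996%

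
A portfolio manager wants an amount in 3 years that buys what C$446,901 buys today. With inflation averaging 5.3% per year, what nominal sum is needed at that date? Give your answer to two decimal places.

Cumulative price-level factor: (1+5.3%)^3 = 1.167575877.
The nominal amount required is C$446,901 scaled up by that factor.

C$521,790.83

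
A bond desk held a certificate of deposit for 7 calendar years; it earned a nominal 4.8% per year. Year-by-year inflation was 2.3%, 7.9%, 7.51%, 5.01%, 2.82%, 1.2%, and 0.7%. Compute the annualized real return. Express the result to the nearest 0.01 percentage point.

0.88%

Cumulative inflation factor: 1.023 × 1.079 × 1.0751 × 1.0501 × 1.0282 × 1.012 × 1.007 ≈ 1.30576.
Nominal growth factor: 1.38845. Real growth factor = 1.38845 / 1.30576 ≈ 1.06332.
Annualized: 1.06332^(1/7) − 1 ≈ 0.00881.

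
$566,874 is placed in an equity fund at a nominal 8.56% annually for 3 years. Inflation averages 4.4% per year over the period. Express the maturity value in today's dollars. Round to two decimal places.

$637,374.30

Nominal value at maturity: $566,874 × (1 + 8.56%)^3 ≈ $725,263.87.
Price-level factor over 3 years: (1 + 4.4%)^3 = 1.137893184.
Dividing the nominal maturity value by the price-level factor gives the value in today's money.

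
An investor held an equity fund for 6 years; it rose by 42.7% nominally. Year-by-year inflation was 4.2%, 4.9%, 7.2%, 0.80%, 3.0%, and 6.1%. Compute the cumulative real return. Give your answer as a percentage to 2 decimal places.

10.55%

Cumulative inflation factor: 1.042 × 1.049 × 1.072 × 1.0080 × 1.030 × 1.061 ≈ 1.29078.
Nominal growth factor: 1.42700. Real growth factor = 1.42700 / 1.29078 ≈ 1.10554.
Total real return ≈ 10.5536%.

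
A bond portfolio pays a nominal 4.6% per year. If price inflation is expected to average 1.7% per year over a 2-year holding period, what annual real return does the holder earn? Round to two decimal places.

With constant rates the annual real return is the same each year: (1+4.6%)/(1+1.7%) − 1 = 0.02852.

2.85%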